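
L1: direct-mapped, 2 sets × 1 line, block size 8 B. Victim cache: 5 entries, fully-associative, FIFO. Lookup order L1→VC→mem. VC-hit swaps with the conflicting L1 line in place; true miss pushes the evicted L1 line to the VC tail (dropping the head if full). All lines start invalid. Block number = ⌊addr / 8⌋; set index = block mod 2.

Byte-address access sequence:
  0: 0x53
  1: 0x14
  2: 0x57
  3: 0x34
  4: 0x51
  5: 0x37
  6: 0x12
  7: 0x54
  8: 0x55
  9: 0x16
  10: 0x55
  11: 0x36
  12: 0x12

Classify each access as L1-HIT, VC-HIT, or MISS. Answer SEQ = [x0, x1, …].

#0 0x53→b10/s0 MISS; vc=[]
#1 0x14→b2/s0 MISS; vc=[10]
#2 0x57→b10/s0 VC-HIT; vc=[2]
#3 0x34→b6/s0 MISS; vc=[2,10]
#4 0x51→b10/s0 VC-HIT; vc=[2,6]
#5 0x37→b6/s0 VC-HIT; vc=[2,10]
#6 0x12→b2/s0 VC-HIT; vc=[6,10]
#7 0x54→b10/s0 VC-HIT; vc=[6,2]
#8 0x55→b10/s0 L1-HIT; vc=[6,2]
#9 0x16→b2/s0 VC-HIT; vc=[6,10]
#10 0x55→b10/s0 VC-HIT; vc=[6,2]
#11 0x36→b6/s0 VC-HIT; vc=[10,2]
#12 0x12→b2/s0 VC-HIT; vc=[10,6]

SEQ = [MISS, MISS, VC-HIT, MISS, VC-HIT, VC-HIT, VC-HIT, VC-HIT, L1-HIT, VC-HIT, VC-HIT, VC-HIT, VC-HIT]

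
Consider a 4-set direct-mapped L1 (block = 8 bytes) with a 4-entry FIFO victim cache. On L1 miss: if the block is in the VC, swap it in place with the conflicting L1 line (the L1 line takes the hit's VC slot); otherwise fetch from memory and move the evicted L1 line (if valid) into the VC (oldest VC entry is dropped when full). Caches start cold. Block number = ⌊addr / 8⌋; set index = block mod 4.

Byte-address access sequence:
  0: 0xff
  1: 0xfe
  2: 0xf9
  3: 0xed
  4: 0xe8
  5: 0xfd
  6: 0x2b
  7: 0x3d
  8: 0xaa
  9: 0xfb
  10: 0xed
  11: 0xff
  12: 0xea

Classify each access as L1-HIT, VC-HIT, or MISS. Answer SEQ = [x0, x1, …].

#0 0xff→b31/s3 MISS; vc=[]
#1 0xfe→b31/s3 L1-HIT; vc=[]
#2 0xf9→b31/s3 L1-HIT; vc=[]
#3 0xed→b29/s1 MISS; vc=[]
#4 0xe8→b29/s1 L1-HIT; vc=[]
#5 0xfd→b31/s3 L1-HIT; vc=[]
#6 0x2b→b5/s1 MISS; vc=[29]
#7 0x3d→b7/s3 MISS; vc=[29,31]
#8 0xaa→b21/s1 MISS; vc=[29,31,5]
#9 0xfb→b31/s3 VC-HIT; vc=[29,7,5]
#10 0xed→b29/s1 VC-HIT; vc=[21,7,5]
#11 0xff→b31/s3 L1-HIT; vc=[21,7,5]
#12 0xea→b29/s1 L1-HIT; vc=[21,7,5]

SEQ = [MISS, L1-HIT, L1-HIT, MISS, L1-HIT, L1-HIT, MISS, MISS, MISS, VC-HIT, VC-HIT, L1-HIT, L1-HIT]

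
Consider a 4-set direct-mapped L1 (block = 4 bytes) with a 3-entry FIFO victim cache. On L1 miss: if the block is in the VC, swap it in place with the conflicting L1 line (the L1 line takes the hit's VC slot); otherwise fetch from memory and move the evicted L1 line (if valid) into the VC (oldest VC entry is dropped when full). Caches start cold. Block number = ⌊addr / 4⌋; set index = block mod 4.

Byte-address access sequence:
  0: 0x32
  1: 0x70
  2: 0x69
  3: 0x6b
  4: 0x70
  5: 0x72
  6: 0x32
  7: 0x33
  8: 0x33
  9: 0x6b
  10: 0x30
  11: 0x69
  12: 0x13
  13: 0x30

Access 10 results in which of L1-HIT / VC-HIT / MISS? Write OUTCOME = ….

#0 0x32→b12/s0 MISS; vc=[]
#1 0x70→b28/s0 MISS; vc=[12]
#2 0x69→b26/s2 MISS; vc=[12]
#3 0x6b→b26/s2 L1-HIT; vc=[12]
#4 0x70→b28/s0 L1-HIT; vc=[12]
#5 0x72→b28/s0 L1-HIT; vc=[12]
#6 0x32→b12/s0 VC-HIT; vc=[28]
#7 0x33→b12/s0 L1-HIT; vc=[28]
#8 0x33→b12/s0 L1-HIT; vc=[28]
#9 0x6b→b26/s2 L1-HIT; vc=[28]
#10 0x30→b12/s0 L1-HIT; vc=[28]
#11 0x69→b26/s2 L1-HIT; vc=[28]
#12 0x13→b4/s0 MISS; vc=[28,12]
#13 0x30→b12/s0 VC-HIT; vc=[28,4]

OUTCOME = L1-HIT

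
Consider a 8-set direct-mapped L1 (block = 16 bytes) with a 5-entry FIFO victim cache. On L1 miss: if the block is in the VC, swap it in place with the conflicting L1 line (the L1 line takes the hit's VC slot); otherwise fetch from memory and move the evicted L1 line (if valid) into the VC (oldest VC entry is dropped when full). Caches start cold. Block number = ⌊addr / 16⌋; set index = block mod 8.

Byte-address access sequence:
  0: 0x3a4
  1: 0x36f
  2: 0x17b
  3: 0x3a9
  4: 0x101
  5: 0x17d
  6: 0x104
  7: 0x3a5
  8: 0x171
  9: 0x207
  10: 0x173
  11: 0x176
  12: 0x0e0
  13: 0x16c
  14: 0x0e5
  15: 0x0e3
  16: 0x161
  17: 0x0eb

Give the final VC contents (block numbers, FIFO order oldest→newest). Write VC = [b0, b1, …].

0: 0x3a4 (blk 58, set 2) → MISS  vc=[]
1: 0x36f (blk 54, set 6) → MISS  vc=[]
2: 0x17b (blk 23, set 7) → MISS  vc=[]
3: 0x3a9 (blk 58, set 2) → L1-HIT  vc=[]
4: 0x101 (blk 16, set 0) → MISS  vc=[]
5: 0x17d (blk 23, set 7) → L1-HIT  vc=[]
6: 0x104 (blk 16, set 0) → L1-HIT  vc=[]
7: 0x3a5 (blk 58, set 2) → L1-HIT  vc=[]
8: 0x171 (blk 23, set 7) → L1-HIT  vc=[]
9: 0x207 (blk 32, set 0) → MISS  vc=[16]
10: 0x173 (blk 23, set 7) → L1-HIT  vc=[16]
11: 0x176 (blk 23, set 7) → L1-HIT  vc=[16]
12: 0xe0 (blk 14, set 6) → MISS  vc=[16, 54]
13: 0x16c (blk 22, set 6) → MISS  vc=[16, 54, 14]
14: 0xe5 (blk 14, set 6) → VC-HIT  vc=[16, 54, 22]
15: 0xe3 (blk 14, set 6) → L1-HIT  vc=[16, 54, 22]
16: 0x161 (blk 22, set 6) → VC-HIT  vc=[16, 54, 14]
17: 0xeb (blk 14, set 6) → VC-HIT  vc=[16, 54, 22]

VC = [16, 54, 22]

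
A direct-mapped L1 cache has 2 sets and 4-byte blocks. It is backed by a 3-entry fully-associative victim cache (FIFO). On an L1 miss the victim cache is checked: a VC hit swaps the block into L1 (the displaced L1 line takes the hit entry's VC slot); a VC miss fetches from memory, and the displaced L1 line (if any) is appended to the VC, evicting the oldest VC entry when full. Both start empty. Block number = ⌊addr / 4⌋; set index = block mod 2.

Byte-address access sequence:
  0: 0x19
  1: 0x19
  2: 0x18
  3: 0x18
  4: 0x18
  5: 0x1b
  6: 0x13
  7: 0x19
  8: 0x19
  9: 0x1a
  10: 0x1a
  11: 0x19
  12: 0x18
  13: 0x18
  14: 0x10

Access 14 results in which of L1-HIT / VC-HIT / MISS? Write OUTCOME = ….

OUTCOME = VC-HIT

#0 0x19→b6/s0 MISS; vc=[]
#1 0x19→b6/s0 L1-HIT; vc=[]
#2 0x18→b6/s0 L1-HIT; vc=[]
#3 0x18→b6/s0 L1-HIT; vc=[]
#4 0x18→b6/s0 L1-HIT; vc=[]
#5 0x1b→b6/s0 L1-HIT; vc=[]
#6 0x13→b4/s0 MISS; vc=[6]
#7 0x19→b6/s0 VC-HIT; vc=[4]
#8 0x19→b6/s0 L1-HIT; vc=[4]
#9 0x1a→b6/s0 L1-HIT; vc=[4]
#10 0x1a→b6/s0 L1-HIT; vc=[4]
#11 0x19→b6/s0 L1-HIT; vc=[4]
#12 0x18→b6/s0 L1-HIT; vc=[4]
#13 0x18→b6/s0 L1-HIT; vc=[4]
#14 0x10→b4/s0 VC-HIT; vc=[6]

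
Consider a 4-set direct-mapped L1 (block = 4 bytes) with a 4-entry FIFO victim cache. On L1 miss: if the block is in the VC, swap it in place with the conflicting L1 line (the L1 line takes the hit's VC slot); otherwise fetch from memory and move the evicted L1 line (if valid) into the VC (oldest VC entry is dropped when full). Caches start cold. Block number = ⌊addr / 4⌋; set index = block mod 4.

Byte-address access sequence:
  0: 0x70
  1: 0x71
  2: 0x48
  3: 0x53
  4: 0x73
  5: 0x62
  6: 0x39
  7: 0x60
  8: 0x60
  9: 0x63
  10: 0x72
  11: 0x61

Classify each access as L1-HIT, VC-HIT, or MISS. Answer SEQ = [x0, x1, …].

  [0] addr=0x70 blk=28 s=0: MISS | VC []
  [1] addr=0x71 blk=28 s=0: L1-HIT | VC []
  [2] addr=0x48 blk=18 s=2: MISS | VC []
  [3] addr=0x53 blk=20 s=0: MISS | VC [28]
  [4] addr=0x73 blk=28 s=0: VC-HIT | VC [20]
  [5] addr=0x62 blk=24 s=0: MISS | VC [20, 28]
  [6] addr=0x39 blk=14 s=2: MISS | VC [20, 28, 18]
  [7] addr=0x60 blk=24 s=0: L1-HIT | VC [20, 28, 18]
  [8] addr=0x60 blk=24 s=0: L1-HIT | VC [20, 28, 18]
  [9] addr=0x63 blk=24 s=0: L1-HIT | VC [20, 28, 18]
  [10] addr=0x72 blk=28 s=0: VC-HIT | VC [20, 24, 18]
  [11] addr=0x61 blk=24 s=0: VC-HIT | VC [20, 28, 18]

SEQ = [MISS, L1-HIT, MISS, MISS, VC-HIT, MISS, MISS, L1-HIT, L1-HIT, L1-HIT, VC-HIT, VC-HIT]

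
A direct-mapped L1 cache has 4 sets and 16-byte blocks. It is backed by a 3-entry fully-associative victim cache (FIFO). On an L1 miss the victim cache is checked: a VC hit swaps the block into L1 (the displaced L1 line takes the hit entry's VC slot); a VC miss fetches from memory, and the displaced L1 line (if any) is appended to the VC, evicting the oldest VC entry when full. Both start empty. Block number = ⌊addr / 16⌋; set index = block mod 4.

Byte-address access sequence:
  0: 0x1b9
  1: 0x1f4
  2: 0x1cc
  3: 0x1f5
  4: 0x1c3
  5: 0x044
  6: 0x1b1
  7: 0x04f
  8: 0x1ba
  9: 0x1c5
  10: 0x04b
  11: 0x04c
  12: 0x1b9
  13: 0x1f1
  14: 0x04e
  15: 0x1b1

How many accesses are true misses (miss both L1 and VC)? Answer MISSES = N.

#0 0x1b9→b27/s3 MISS; vc=[]
#1 0x1f4→b31/s3 MISS; vc=[27]
#2 0x1cc→b28/s0 MISS; vc=[27]
#3 0x1f5→b31/s3 L1-HIT; vc=[27]
#4 0x1c3→b28/s0 L1-HIT; vc=[27]
#5 0x44→b4/s0 MISS; vc=[27,28]
#6 0x1b1→b27/s3 VC-HIT; vc=[31,28]
#7 0x4f→b4/s0 L1-HIT; vc=[31,28]
#8 0x1ba→b27/s3 L1-HIT; vc=[31,28]
#9 0x1c5→b28/s0 VC-HIT; vc=[31,4]
#10 0x4b→b4/s0 VC-HIT; vc=[31,28]
#11 0x4c→b4/s0 L1-HIT; vc=[31,28]
#12 0x1b9→b27/s3 L1-HIT; vc=[31,28]
#13 0x1f1→b31/s3 VC-HIT; vc=[27,28]
#14 0x4e→b4/s0 L1-HIT; vc=[27,28]
#15 0x1b1→b27/s3 VC-HIT; vc=[31,28]

MISSES = 4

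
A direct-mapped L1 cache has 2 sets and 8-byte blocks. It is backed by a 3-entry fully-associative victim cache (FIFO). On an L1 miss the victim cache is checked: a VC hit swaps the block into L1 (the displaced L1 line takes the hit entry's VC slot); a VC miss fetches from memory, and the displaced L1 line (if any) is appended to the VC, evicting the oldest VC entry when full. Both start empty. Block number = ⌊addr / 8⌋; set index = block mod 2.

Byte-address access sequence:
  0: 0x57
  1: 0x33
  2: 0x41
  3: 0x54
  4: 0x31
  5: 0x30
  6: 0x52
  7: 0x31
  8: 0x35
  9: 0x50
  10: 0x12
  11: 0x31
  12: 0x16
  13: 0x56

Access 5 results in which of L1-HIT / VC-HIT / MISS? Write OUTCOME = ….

  [0] addr=0x57 blk=10 s=0: MISS | VC []
  [1] addr=0x33 blk=6 s=0: MISS | VC [10]
  [2] addr=0x41 blk=8 s=0: MISS | VC [10, 6]
  [3] addr=0x54 blk=10 s=0: VC-HIT | VC [8, 6]
  [4] addr=0x31 blk=6 s=0: VC-HIT | VC [8, 10]
  [5] addr=0x30 blk=6 s=0: L1-HIT | VC [8, 10]
  [6] addr=0x52 blk=10 s=0: VC-HIT | VC [8, 6]
  [7] addr=0x31 blk=6 s=0: VC-HIT | VC [8, 10]
  [8] addr=0x35 blk=6 s=0: L1-HIT | VC [8, 10]
  [9] addr=0x50 blk=10 s=0: VC-HIT | VC [8, 6]
  [10] addr=0x12 blk=2 s=0: MISS | VC [8, 6, 10]
  [11] addr=0x31 blk=6 s=0: VC-HIT | VC [8, 2, 10]
  [12] addr=0x16 blk=2 s=0: VC-HIT | VC [8, 6, 10]
  [13] addr=0x56 blk=10 s=0: VC-HIT | VC [8, 6, 2]

OUTCOME = L1-HIT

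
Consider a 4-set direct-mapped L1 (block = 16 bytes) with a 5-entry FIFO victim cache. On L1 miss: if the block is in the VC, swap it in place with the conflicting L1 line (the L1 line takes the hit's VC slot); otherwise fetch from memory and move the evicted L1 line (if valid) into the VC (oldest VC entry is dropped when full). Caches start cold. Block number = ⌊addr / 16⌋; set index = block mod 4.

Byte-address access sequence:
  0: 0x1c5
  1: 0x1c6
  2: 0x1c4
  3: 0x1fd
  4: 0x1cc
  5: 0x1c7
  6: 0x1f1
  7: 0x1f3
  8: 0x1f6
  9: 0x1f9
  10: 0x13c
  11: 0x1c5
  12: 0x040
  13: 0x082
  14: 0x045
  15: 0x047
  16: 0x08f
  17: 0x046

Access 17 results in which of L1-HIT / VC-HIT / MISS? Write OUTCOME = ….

#0 0x1c5→b28/s0 MISS; vc=[]
#1 0x1c6→b28/s0 L1-HIT; vc=[]
#2 0x1c4→b28/s0 L1-HIT; vc=[]
#3 0x1fd→b31/s3 MISS; vc=[]
#4 0x1cc→b28/s0 L1-HIT; vc=[]
#5 0x1c7→b28/s0 L1-HIT; vc=[]
#6 0x1f1→b31/s3 L1-HIT; vc=[]
#7 0x1f3→b31/s3 L1-HIT; vc=[]
#8 0x1f6→b31/s3 L1-HIT; vc=[]
#9 0x1f9→b31/s3 L1-HIT; vc=[]
#10 0x13c→b19/s3 MISS; vc=[31]
#11 0x1c5→b28/s0 L1-HIT; vc=[31]
#12 0x40→b4/s0 MISS; vc=[31,28]
#13 0x82→b8/s0 MISS; vc=[31,28,4]
#14 0x45→b4/s0 VC-HIT; vc=[31,28,8]
#15 0x47→b4/s0 L1-HIT; vc=[31,28,8]
#16 0x8f→b8/s0 VC-HIT; vc=[31,28,4]
#17 0x46→b4/s0 VC-HIT; vc=[31,28,8]

OUTCOME = VC-HIT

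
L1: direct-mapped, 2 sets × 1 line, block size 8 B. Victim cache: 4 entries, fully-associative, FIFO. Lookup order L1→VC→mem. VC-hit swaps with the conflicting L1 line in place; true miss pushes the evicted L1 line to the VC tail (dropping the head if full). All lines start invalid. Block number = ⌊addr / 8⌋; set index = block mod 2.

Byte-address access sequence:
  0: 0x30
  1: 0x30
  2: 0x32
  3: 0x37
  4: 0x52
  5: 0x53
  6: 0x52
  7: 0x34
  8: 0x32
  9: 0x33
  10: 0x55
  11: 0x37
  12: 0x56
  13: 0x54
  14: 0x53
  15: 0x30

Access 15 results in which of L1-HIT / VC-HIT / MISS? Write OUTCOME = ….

OUTCOME = VC-HIT

#0 0x30→b6/s0 MISS; vc=[]
#1 0x30→b6/s0 L1-HIT; vc=[]
#2 0x32→b6/s0 L1-HIT; vc=[]
#3 0x37→b6/s0 L1-HIT; vc=[]
#4 0x52→b10/s0 MISS; vc=[6]
#5 0x53→b10/s0 L1-HIT; vc=[6]
#6 0x52→b10/s0 L1-HIT; vc=[6]
#7 0x34→b6/s0 VC-HIT; vc=[10]
#8 0x32→b6/s0 L1-HIT; vc=[10]
#9 0x33→b6/s0 L1-HIT; vc=[10]
#10 0x55→b10/s0 VC-HIT; vc=[6]
#11 0x37→b6/s0 VC-HIT; vc=[10]
#12 0x56→b10/s0 VC-HIT; vc=[6]
#13 0x54→b10/s0 L1-HIT; vc=[6]
#14 0x53→b10/s0 L1-HIT; vc=[6]
#15 0x30→b6/s0 VC-HIT; vc=[10]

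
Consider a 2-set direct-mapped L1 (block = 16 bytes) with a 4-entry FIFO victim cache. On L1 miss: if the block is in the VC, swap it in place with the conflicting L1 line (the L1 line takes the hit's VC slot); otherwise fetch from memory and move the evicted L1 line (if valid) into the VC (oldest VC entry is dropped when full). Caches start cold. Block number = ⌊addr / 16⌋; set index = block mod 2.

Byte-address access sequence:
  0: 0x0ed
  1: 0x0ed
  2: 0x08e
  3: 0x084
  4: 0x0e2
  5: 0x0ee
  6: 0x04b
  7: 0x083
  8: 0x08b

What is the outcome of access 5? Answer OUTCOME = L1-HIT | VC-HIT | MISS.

OUTCOME = L1-HIT

0: 0xed (blk 14, set 0) → MISS  vc=[]
1: 0xed (blk 14, set 0) → L1-HIT  vc=[]
2: 0x8e (blk 8, set 0) → MISS  vc=[14]
3: 0x84 (blk 8, set 0) → L1-HIT  vc=[14]
4: 0xe2 (blk 14, set 0) → VC-HIT  vc=[8]
5: 0xee (blk 14, set 0) → L1-HIT  vc=[8]
6: 0x4b (blk 4, set 0) → MISS  vc=[8, 14]
7: 0x83 (blk 8, set 0) → VC-HIT  vc=[4, 14]
8: 0x8b (blk 8, set 0) → L1-HIT  vc=[4, 14]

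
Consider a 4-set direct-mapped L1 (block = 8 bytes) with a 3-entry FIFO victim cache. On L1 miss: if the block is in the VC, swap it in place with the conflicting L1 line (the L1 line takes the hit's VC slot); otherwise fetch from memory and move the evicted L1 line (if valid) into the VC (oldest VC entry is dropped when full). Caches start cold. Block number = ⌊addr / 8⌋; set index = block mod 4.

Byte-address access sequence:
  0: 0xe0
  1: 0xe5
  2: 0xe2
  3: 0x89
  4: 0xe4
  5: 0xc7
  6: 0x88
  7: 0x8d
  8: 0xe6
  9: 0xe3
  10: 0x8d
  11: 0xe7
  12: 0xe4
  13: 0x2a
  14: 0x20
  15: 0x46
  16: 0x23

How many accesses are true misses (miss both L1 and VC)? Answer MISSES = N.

MISSES = 6

  [0] addr=0xe0 blk=28 s=0: MISS | VC []
  [1] addr=0xe5 blk=28 s=0: L1-HIT | VC []
  [2] addr=0xe2 blk=28 s=0: L1-HIT | VC []
  [3] addr=0x89 blk=17 s=1: MISS | VC []
  [4] addr=0xe4 blk=28 s=0: L1-HIT | VC []
  [5] addr=0xc7 blk=24 s=0: MISS | VC [28]
  [6] addr=0x88 blk=17 s=1: L1-HIT | VC [28]
  [7] addr=0x8d blk=17 s=1: L1-HIT | VC [28]
  [8] addr=0xe6 blk=28 s=0: VC-HIT | VC [24]
  [9] addr=0xe3 blk=28 s=0: L1-HIT | VC [24]
  [10] addr=0x8d blk=17 s=1: L1-HIT | VC [24]
  [11] addr=0xe7 blk=28 s=0: L1-HIT | VC [24]
  [12] addr=0xe4 blk=28 s=0: L1-HIT | VC [24]
  [13] addr=0x2a blk=5 s=1: MISS | VC [24, 17]
  [14] addr=0x20 blk=4 s=0: MISS | VC [24, 17, 28]
  [15] addr=0x46 blk=8 s=0: MISS | VC [17, 28, 4]
  [16] addr=0x23 blk=4 s=0: VC-HIT | VC [17, 28, 8]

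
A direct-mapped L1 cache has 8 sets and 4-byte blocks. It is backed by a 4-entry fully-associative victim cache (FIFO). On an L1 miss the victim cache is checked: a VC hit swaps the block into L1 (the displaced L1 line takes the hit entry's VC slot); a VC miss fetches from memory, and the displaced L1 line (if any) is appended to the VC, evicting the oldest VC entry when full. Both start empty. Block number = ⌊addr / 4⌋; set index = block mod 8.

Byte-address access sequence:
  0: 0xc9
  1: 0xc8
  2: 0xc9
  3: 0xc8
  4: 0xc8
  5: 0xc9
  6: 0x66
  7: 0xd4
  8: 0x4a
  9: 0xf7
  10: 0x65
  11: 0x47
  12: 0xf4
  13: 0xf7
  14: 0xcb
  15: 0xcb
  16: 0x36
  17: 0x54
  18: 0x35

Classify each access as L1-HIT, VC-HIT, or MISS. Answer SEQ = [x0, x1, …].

0: 0xc9 (blk 50, set 2) → MISS  vc=[]
1: 0xc8 (blk 50, set 2) → L1-HIT  vc=[]
2: 0xc9 (blk 50, set 2) → L1-HIT  vc=[]
3: 0xc8 (blk 50, set 2) → L1-HIT  vc=[]
4: 0xc8 (blk 50, set 2) → L1-HIT  vc=[]
5: 0xc9 (blk 50, set 2) → L1-HIT  vc=[]
6: 0x66 (blk 25, set 1) → MISS  vc=[]
7: 0xd4 (blk 53, set 5) → MISS  vc=[]
8: 0x4a (blk 18, set 2) → MISS  vc=[50]
9: 0xf7 (blk 61, set 5) → MISS  vc=[50, 53]
10: 0x65 (blk 25, set 1) → L1-HIT  vc=[50, 53]
11: 0x47 (blk 17, set 1) → MISS  vc=[50, 53, 25]
12: 0xf4 (blk 61, set 5) → L1-HIT  vc=[50, 53, 25]
13: 0xf7 (blk 61, set 5) → L1-HIT  vc=[50, 53, 25]
14: 0xcb (blk 50, set 2) → VC-HIT  vc=[18, 53, 25]
15: 0xcb (blk 50, set 2) → L1-HIT  vc=[18, 53, 25]
16: 0x36 (blk 13, set 5) → MISS  vc=[18, 53, 25, 61]
17: 0x54 (blk 21, set 5) → MISS  vc=[53, 25, 61, 13]
18: 0x35 (blk 13, set 5) → VC-HIT  vc=[53, 25, 61, 21]

SEQ = [MISS, L1-HIT, L1-HIT, L1-HIT, L1-HIT, L1-HIT, MISS, MISS, MISS, MISS, L1-HIT, MISS, L1-HIT, L1-HIT, VC-HIT, L1-HIT, MISS, MISS, VC-HIT]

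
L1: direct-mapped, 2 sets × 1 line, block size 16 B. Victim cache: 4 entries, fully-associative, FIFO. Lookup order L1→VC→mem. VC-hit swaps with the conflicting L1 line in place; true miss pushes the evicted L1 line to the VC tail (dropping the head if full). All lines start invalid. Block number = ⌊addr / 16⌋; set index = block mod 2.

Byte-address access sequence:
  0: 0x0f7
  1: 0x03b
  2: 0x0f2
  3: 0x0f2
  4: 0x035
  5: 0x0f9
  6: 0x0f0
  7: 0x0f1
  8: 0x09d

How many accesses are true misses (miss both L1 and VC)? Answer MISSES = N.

MISSES = 3

#0 0xf7→b15/s1 MISS; vc=[]
#1 0x3b→b3/s1 MISS; vc=[15]
#2 0xf2→b15/s1 VC-HIT; vc=[3]
#3 0xf2→b15/s1 L1-HIT; vc=[3]
#4 0x35→b3/s1 VC-HIT; vc=[15]
#5 0xf9→b15/s1 VC-HIT; vc=[3]
#6 0xf0→b15/s1 L1-HIT; vc=[3]
#7 0xf1→b15/s1 L1-HIT; vc=[3]
#8 0x9d→b9/s1 MISS; vc=[3,15]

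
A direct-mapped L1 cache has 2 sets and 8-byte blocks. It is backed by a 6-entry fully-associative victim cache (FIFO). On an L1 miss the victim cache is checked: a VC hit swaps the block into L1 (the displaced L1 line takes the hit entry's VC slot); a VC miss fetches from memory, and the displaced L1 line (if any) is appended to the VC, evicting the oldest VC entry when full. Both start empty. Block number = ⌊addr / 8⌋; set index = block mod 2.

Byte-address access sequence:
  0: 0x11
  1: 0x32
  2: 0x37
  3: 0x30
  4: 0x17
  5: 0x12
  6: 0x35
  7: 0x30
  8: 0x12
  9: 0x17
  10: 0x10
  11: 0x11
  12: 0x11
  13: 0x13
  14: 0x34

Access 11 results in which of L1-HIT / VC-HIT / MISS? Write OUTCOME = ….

0: 0x11 (blk 2, set 0) → MISS  vc=[]
1: 0x32 (blk 6, set 0) → MISS  vc=[2]
2: 0x37 (blk 6, set 0) → L1-HIT  vc=[2]
3: 0x30 (blk 6, set 0) → L1-HIT  vc=[2]
4: 0x17 (blk 2, set 0) → VC-HIT  vc=[6]
5: 0x12 (blk 2, set 0) → L1-HIT  vc=[6]
6: 0x35 (blk 6, set 0) → VC-HIT  vc=[2]
7: 0x30 (blk 6, set 0) → L1-HIT  vc=[2]
8: 0x12 (blk 2, set 0) → VC-HIT  vc=[6]
9: 0x17 (blk 2, set 0) → L1-HIT  vc=[6]
10: 0x10 (blk 2, set 0) → L1-HIT  vc=[6]
11: 0x11 (blk 2, set 0) → L1-HIT  vc=[6]
12: 0x11 (blk 2, set 0) → L1-HIT  vc=[6]
13: 0x13 (blk 2, set 0) → L1-HIT  vc=[6]
14: 0x34 (blk 6, set 0) → VC-HIT  vc=[2]

OUTCOME = L1-HIT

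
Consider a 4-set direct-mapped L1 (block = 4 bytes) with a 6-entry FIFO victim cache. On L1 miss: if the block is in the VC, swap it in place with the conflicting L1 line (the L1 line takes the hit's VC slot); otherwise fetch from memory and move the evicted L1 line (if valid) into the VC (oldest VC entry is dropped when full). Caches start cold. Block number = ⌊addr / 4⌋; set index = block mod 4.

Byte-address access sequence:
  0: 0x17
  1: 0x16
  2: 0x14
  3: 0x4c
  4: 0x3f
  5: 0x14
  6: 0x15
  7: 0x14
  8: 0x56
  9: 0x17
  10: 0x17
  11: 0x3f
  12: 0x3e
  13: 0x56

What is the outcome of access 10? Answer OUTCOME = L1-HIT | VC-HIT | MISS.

0: 0x17 (blk 5, set 1) → MISS  vc=[]
1: 0x16 (blk 5, set 1) → L1-HIT  vc=[]
2: 0x14 (blk 5, set 1) → L1-HIT  vc=[]
3: 0x4c (blk 19, set 3) → MISS  vc=[]
4: 0x3f (blk 15, set 3) → MISS  vc=[19]
5: 0x14 (blk 5, set 1) → L1-HIT  vc=[19]
6: 0x15 (blk 5, set 1) → L1-HIT  vc=[19]
7: 0x14 (blk 5, set 1) → L1-HIT  vc=[19]
8: 0x56 (blk 21, set 1) → MISS  vc=[19, 5]
9: 0x17 (blk 5, set 1) → VC-HIT  vc=[19, 21]
10: 0x17 (blk 5, set 1) → L1-HIT  vc=[19, 21]
11: 0x3f (blk 15, set 3) → L1-HIT  vc=[19, 21]
12: 0x3e (blk 15, set 3) → L1-HIT  vc=[19, 21]
13: 0x56 (blk 21, set 1) → VC-HIT  vc=[19, 5]

OUTCOME = L1-HIT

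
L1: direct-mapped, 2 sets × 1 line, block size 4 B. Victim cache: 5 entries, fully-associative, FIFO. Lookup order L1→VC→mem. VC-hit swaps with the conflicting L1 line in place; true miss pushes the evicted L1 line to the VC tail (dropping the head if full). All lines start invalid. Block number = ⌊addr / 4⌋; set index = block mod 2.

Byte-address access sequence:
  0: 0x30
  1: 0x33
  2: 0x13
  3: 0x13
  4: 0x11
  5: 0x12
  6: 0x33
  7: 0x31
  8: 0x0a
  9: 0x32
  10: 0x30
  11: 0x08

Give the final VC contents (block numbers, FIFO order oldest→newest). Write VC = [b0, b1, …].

#0 0x30→b12/s0 MISS; vc=[]
#1 0x33→b12/s0 L1-HIT; vc=[]
#2 0x13→b4/s0 MISS; vc=[12]
#3 0x13→b4/s0 L1-HIT; vc=[12]
#4 0x11→b4/s0 L1-HIT; vc=[12]
#5 0x12→b4/s0 L1-HIT; vc=[12]
#6 0x33→b12/s0 VC-HIT; vc=[4]
#7 0x31→b12/s0 L1-HIT; vc=[4]
#8 0xa→b2/s0 MISS; vc=[4,12]
#9 0x32→b12/s0 VC-HIT; vc=[4,2]
#10 0x30→b12/s0 L1-HIT; vc=[4,2]
#11 0x8→b2/s0 VC-HIT; vc=[4,12]

VC = [4, 12]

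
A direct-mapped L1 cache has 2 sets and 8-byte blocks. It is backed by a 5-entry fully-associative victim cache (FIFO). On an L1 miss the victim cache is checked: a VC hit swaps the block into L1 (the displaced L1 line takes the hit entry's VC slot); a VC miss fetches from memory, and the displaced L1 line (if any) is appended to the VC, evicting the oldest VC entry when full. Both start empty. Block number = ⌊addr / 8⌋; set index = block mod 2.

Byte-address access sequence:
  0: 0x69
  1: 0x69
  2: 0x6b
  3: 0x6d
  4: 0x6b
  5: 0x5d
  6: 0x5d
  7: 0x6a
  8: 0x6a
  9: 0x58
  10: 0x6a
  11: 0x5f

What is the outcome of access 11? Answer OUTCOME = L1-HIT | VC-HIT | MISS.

0: 0x69 (blk 13, set 1) → MISS  vc=[]
1: 0x69 (blk 13, set 1) → L1-HIT  vc=[]
2: 0x6b (blk 13, set 1) → L1-HIT  vc=[]
3: 0x6d (blk 13, set 1) → L1-HIT  vc=[]
4: 0x6b (blk 13, set 1) → L1-HIT  vc=[]
5: 0x5d (blk 11, set 1) → MISS  vc=[13]
6: 0x5d (blk 11, set 1) → L1-HIT  vc=[13]
7: 0x6a (blk 13, set 1) → VC-HIT  vc=[11]
8: 0x6a (blk 13, set 1) → L1-HIT  vc=[11]
9: 0x58 (blk 11, set 1) → VC-HIT  vc=[13]
10: 0x6a (blk 13, set 1) → VC-HIT  vc=[11]
11: 0x5f (blk 11, set 1) → VC-HIT  vc=[13]

OUTCOME = VC-HIT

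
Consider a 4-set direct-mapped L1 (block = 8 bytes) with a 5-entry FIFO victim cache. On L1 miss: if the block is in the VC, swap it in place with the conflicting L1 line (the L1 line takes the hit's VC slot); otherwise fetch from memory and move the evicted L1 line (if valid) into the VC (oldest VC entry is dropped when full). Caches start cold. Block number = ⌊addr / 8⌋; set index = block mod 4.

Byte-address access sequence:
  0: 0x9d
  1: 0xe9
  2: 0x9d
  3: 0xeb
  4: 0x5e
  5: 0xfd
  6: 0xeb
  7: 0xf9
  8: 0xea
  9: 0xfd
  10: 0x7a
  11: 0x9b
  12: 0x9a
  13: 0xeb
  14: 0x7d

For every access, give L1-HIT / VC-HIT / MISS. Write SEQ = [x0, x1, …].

SEQ = [MISS, MISS, L1-HIT, L1-HIT, MISS, MISS, L1-HIT, L1-HIT, L1-HIT, L1-HIT, MISS, VC-HIT, L1-HIT, L1-HIT, VC-HIT]

  [0] addr=0x9d blk=19 s=3: MISS | VC []
  [1] addr=0xe9 blk=29 s=1: MISS | VC []
  [2] addr=0x9d blk=19 s=3: L1-HIT | VC []
  [3] addr=0xeb blk=29 s=1: L1-HIT | VC []
  [4] addr=0x5e blk=11 s=3: MISS | VC [19]
  [5] addr=0xfd blk=31 s=3: MISS | VC [19, 11]
  [6] addr=0xeb blk=29 s=1: L1-HIT | VC [19, 11]
  [7] addr=0xf9 blk=31 s=3: L1-HIT | VC [19, 11]
  [8] addr=0xea blk=29 s=1: L1-HIT | VC [19, 11]
  [9] addr=0xfd blk=31 s=3: L1-HIT | VC [19, 11]
  [10] addr=0x7a blk=15 s=3: MISS | VC [19, 11, 31]
  [11] addr=0x9b blk=19 s=3: VC-HIT | VC [15, 11, 31]
  [12] addr=0x9a blk=19 s=3: L1-HIT | VC [15, 11, 31]
  [13] addr=0xeb blk=29 s=1: L1-HIT | VC [15, 11, 31]
  [14] addr=0x7d blk=15 s=3: VC-HIT | VC [19, 11, 31]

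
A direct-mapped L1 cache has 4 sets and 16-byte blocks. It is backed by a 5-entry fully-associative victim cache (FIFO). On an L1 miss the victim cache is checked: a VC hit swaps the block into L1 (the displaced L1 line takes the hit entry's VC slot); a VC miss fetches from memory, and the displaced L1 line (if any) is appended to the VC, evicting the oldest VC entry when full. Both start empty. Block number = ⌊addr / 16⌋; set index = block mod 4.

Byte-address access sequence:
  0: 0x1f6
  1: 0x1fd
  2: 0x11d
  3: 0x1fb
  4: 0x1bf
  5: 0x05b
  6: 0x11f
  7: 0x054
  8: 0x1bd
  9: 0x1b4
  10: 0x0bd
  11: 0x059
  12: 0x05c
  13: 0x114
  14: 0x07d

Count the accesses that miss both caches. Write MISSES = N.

MISSES = 6

  [0] addr=0x1f6 blk=31 s=3: MISS | VC []
  [1] addr=0x1fd blk=31 s=3: L1-HIT | VC []
  [2] addr=0x11d blk=17 s=1: MISS | VC []
  [3] addr=0x1fb blk=31 s=3: L1-HIT | VC []
  [4] addr=0x1bf blk=27 s=3: MISS | VC [31]
  [5] addr=0x5b blk=5 s=1: MISS | VC [31, 17]
  [6] addr=0x11f blk=17 s=1: VC-HIT | VC [31, 5]
  [7] addr=0x54 blk=5 s=1: VC-HIT | VC [31, 17]
  [8] addr=0x1bd blk=27 s=3: L1-HIT | VC [31, 17]
  [9] addr=0x1b4 blk=27 s=3: L1-HIT | VC [31, 17]
  [10] addr=0xbd blk=11 s=3: MISS | VC [31, 17, 27]
  [11] addr=0x59 blk=5 s=1: L1-HIT | VC [31, 17, 27]
  [12] addr=0x5c blk=5 s=1: L1-HIT | VC [31, 17, 27]
  [13] addr=0x114 blk=17 s=1: VC-HIT | VC [31, 5, 27]
  [14] addr=0x7d blk=7 s=3: MISS | VC [31, 5, 27, 11]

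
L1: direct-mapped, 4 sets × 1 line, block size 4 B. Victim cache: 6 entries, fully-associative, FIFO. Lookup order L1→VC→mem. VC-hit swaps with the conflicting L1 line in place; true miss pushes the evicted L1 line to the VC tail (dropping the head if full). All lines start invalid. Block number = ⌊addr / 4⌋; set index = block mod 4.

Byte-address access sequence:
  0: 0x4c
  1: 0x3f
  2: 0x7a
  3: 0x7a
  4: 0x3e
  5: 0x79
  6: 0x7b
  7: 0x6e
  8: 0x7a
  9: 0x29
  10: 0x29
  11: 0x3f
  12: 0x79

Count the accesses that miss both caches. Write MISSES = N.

0: 0x4c (blk 19, set 3) → MISS  vc=[]
1: 0x3f (blk 15, set 3) → MISS  vc=[19]
2: 0x7a (blk 30, set 2) → MISS  vc=[19]
3: 0x7a (blk 30, set 2) → L1-HIT  vc=[19]
4: 0x3e (blk 15, set 3) → L1-HIT  vc=[19]
5: 0x79 (blk 30, set 2) → L1-HIT  vc=[19]
6: 0x7b (blk 30, set 2) → L1-HIT  vc=[19]
7: 0x6e (blk 27, set 3) → MISS  vc=[19, 15]
8: 0x7a (blk 30, set 2) → L1-HIT  vc=[19, 15]
9: 0x29 (blk 10, set 2) → MISS  vc=[19, 15, 30]
10: 0x29 (blk 10, set 2) → L1-HIT  vc=[19, 15, 30]
11: 0x3f (blk 15, set 3) → VC-HIT  vc=[19, 27, 30]
12: 0x79 (blk 30, set 2) → VC-HIT  vc=[19, 27, 10]

MISSES = 5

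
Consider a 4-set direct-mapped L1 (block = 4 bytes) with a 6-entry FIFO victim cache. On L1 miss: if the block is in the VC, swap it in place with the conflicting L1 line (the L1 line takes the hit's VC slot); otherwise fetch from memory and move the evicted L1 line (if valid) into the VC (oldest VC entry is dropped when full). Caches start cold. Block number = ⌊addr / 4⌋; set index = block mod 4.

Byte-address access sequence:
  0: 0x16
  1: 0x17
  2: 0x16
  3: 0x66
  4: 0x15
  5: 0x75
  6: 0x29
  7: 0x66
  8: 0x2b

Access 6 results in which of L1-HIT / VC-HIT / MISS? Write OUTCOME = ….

OUTCOME = MISS

#0 0x16→b5/s1 MISS; vc=[]
#1 0x17→b5/s1 L1-HIT; vc=[]
#2 0x16→b5/s1 L1-HIT; vc=[]
#3 0x66→b25/s1 MISS; vc=[5]
#4 0x15→b5/s1 VC-HIT; vc=[25]
#5 0x75→b29/s1 MISS; vc=[25,5]
#6 0x29→b10/s2 MISS; vc=[25,5]
#7 0x66→b25/s1 VC-HIT; vc=[29,5]
#8 0x2b→b10/s2 L1-HIT; vc=[29,5]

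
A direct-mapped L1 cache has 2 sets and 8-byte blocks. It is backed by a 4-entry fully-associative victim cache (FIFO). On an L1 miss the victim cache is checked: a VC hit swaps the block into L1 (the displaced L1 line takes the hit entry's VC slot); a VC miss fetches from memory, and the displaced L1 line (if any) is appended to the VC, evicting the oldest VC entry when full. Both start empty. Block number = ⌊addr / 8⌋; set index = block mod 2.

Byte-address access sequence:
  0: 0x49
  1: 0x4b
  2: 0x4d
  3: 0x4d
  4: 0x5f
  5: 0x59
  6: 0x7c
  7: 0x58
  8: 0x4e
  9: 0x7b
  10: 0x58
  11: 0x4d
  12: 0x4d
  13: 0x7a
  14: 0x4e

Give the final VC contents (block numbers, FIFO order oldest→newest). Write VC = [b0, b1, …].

  [0] addr=0x49 blk=9 s=1: MISS | VC []
  [1] addr=0x4b blk=9 s=1: L1-HIT | VC []
  [2] addr=0x4d blk=9 s=1: L1-HIT | VC []
  [3] addr=0x4d blk=9 s=1: L1-HIT | VC []
  [4] addr=0x5f blk=11 s=1: MISS | VC [9]
  [5] addr=0x59 blk=11 s=1: L1-HIT | VC [9]
  [6] addr=0x7c blk=15 s=1: MISS | VC [9, 11]
  [7] addr=0x58 blk=11 s=1: VC-HIT | VC [9, 15]
  [8] addr=0x4e blk=9 s=1: VC-HIT | VC [11, 15]
  [9] addr=0x7b blk=15 s=1: VC-HIT | VC [11, 9]
  [10] addr=0x58 blk=11 s=1: VC-HIT | VC [15, 9]
  [11] addr=0x4d blk=9 s=1: VC-HIT | VC [15, 11]
  [12] addr=0x4d blk=9 s=1: L1-HIT | VC [15, 11]
  [13] addr=0x7a blk=15 s=1: VC-HIT | VC [9, 11]
  [14] addr=0x4e blk=9 s=1: VC-HIT | VC [15, 11]

VC = [15, 11]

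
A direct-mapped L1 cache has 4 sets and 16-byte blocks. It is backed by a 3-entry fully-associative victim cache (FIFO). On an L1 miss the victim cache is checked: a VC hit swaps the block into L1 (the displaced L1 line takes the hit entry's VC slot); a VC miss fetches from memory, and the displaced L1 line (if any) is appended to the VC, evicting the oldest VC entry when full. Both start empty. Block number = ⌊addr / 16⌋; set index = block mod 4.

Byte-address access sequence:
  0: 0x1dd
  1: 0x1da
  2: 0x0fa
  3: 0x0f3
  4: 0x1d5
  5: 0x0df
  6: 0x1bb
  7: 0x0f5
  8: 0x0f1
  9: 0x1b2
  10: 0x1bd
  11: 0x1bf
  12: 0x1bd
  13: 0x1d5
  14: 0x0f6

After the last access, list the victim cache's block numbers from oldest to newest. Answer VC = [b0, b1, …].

VC = [13, 27]

#0 0x1dd→b29/s1 MISS; vc=[]
#1 0x1da→b29/s1 L1-HIT; vc=[]
#2 0xfa→b15/s3 MISS; vc=[]
#3 0xf3→b15/s3 L1-HIT; vc=[]
#4 0x1d5→b29/s1 L1-HIT; vc=[]
#5 0xdf→b13/s1 MISS; vc=[29]
#6 0x1bb→b27/s3 MISS; vc=[29,15]
#7 0xf5→b15/s3 VC-HIT; vc=[29,27]
#8 0xf1→b15/s3 L1-HIT; vc=[29,27]
#9 0x1b2→b27/s3 VC-HIT; vc=[29,15]
#10 0x1bd→b27/s3 L1-HIT; vc=[29,15]
#11 0x1bf→b27/s3 L1-HIT; vc=[29,15]
#12 0x1bd→b27/s3 L1-HIT; vc=[29,15]
#13 0x1d5→b29/s1 VC-HIT; vc=[13,15]
#14 0xf6→b15/s3 VC-HIT; vc=[13,27]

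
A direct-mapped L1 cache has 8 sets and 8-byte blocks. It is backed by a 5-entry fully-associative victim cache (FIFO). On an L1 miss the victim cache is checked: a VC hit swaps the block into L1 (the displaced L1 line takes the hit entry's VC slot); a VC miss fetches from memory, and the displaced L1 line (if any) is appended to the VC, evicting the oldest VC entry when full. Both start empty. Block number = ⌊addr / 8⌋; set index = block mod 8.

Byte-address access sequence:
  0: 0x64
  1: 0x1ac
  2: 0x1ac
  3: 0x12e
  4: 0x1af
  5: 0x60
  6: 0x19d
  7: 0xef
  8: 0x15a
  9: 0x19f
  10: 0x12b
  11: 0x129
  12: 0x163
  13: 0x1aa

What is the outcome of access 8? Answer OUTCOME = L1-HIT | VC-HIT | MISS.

OUTCOME = MISS

0: 0x64 (blk 12, set 4) → MISS  vc=[]
1: 0x1ac (blk 53, set 5) → MISS  vc=[]
2: 0x1ac (blk 53, set 5) → L1-HIT  vc=[]
3: 0x12e (blk 37, set 5) → MISS  vc=[53]
4: 0x1af (blk 53, set 5) → VC-HIT  vc=[37]
5: 0x60 (blk 12, set 4) → L1-HIT  vc=[37]
6: 0x19d (blk 51, set 3) → MISS  vc=[37]
7: 0xef (blk 29, set 5) → MISS  vc=[37, 53]
8: 0x15a (blk 43, set 3) → MISS  vc=[37, 53, 51]
9: 0x19f (blk 51, set 3) → VC-HIT  vc=[37, 53, 43]
10: 0x12b (blk 37, set 5) → VC-HIT  vc=[29, 53, 43]
11: 0x129 (blk 37, set 5) → L1-HIT  vc=[29, 53, 43]
12: 0x163 (blk 44, set 4) → MISS  vc=[29, 53, 43, 12]
13: 0x1aa (blk 53, set 5) → VC-HIT  vc=[29, 37, 43, 12]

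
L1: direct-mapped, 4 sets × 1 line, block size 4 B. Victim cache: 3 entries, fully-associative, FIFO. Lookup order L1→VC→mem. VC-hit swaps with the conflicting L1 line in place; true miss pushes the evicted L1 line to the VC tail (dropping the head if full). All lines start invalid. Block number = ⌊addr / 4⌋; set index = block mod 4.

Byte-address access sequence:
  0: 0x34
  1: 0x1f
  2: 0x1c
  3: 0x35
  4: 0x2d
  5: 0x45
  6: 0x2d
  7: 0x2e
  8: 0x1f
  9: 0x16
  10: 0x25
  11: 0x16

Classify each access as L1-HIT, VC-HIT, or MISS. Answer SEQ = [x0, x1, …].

SEQ = [MISS, MISS, L1-HIT, L1-HIT, MISS, MISS, L1-HIT, L1-HIT, VC-HIT, MISS, MISS, VC-HIT]

0: 0x34 (blk 13, set 1) → MISS  vc=[]
1: 0x1f (blk 7, set 3) → MISS  vc=[]
2: 0x1c (blk 7, set 3) → L1-HIT  vc=[]
3: 0x35 (blk 13, set 1) → L1-HIT  vc=[]
4: 0x2d (blk 11, set 3) → MISS  vc=[7]
5: 0x45 (blk 17, set 1) → MISS  vc=[7, 13]
6: 0x2d (blk 11, set 3) → L1-HIT  vc=[7, 13]
7: 0x2e (blk 11, set 3) → L1-HIT  vc=[7, 13]
8: 0x1f (blk 7, set 3) → VC-HIT  vc=[11, 13]
9: 0x16 (blk 5, set 1) → MISS  vc=[11, 13, 17]
10: 0x25 (blk 9, set 1) → MISS  vc=[13, 17, 5]
11: 0x16 (blk 5, set 1) → VC-HIT  vc=[13, 17, 9]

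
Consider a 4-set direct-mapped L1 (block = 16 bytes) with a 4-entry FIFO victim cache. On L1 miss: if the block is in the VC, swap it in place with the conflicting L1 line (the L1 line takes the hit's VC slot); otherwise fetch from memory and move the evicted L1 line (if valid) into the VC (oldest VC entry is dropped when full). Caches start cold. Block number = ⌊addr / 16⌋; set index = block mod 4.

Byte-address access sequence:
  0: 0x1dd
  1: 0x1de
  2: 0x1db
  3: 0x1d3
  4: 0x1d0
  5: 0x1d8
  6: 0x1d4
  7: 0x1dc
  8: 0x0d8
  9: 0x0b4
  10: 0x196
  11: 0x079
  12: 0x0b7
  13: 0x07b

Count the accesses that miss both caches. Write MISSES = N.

MISSES = 5

#0 0x1dd→b29/s1 MISS; vc=[]
#1 0x1de→b29/s1 L1-HIT; vc=[]
#2 0x1db→b29/s1 L1-HIT; vc=[]
#3 0x1d3→b29/s1 L1-HIT; vc=[]
#4 0x1d0→b29/s1 L1-HIT; vc=[]
#5 0x1d8→b29/s1 L1-HIT; vc=[]
#6 0x1d4→b29/s1 L1-HIT; vc=[]
#7 0x1dc→b29/s1 L1-HIT; vc=[]
#8 0xd8→b13/s1 MISS; vc=[29]
#9 0xb4→b11/s3 MISS; vc=[29]
#10 0x196→b25/s1 MISS; vc=[29,13]
#11 0x79→b7/s3 MISS; vc=[29,13,11]
#12 0xb7→b11/s3 VC-HIT; vc=[29,13,7]
#13 0x7b→b7/s3 VC-HIT; vc=[29,13,11]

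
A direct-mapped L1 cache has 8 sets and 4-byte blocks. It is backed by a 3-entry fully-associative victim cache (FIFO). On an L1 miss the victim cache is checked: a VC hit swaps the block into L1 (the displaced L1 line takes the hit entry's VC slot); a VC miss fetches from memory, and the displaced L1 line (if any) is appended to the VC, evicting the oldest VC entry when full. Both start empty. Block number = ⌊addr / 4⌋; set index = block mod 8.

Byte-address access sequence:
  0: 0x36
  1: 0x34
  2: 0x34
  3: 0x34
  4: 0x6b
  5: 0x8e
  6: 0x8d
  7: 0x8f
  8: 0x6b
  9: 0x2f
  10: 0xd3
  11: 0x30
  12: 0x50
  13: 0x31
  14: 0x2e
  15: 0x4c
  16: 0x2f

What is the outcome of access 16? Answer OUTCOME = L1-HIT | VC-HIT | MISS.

OUTCOME = VC-HIT

0: 0x36 (blk 13, set 5) → MISS  vc=[]
1: 0x34 (blk 13, set 5) → L1-HIT  vc=[]
2: 0x34 (blk 13, set 5) → L1-HIT  vc=[]
3: 0x34 (blk 13, set 5) → L1-HIT  vc=[]
4: 0x6b (blk 26, set 2) → MISS  vc=[]
5: 0x8e (blk 35, set 3) → MISS  vc=[]
6: 0x8d (blk 35, set 3) → L1-HIT  vc=[]
7: 0x8f (blk 35, set 3) → L1-HIT  vc=[]
8: 0x6b (blk 26, set 2) → L1-HIT  vc=[]
9: 0x2f (blk 11, set 3) → MISS  vc=[35]
10: 0xd3 (blk 52, set 4) → MISS  vc=[35]
11: 0x30 (blk 12, set 4) → MISS  vc=[35, 52]
12: 0x50 (blk 20, set 4) → MISS  vc=[35, 52, 12]
13: 0x31 (blk 12, set 4) → VC-HIT  vc=[35, 52, 20]
14: 0x2e (blk 11, set 3) → L1-HIT  vc=[35, 52, 20]
15: 0x4c (blk 19, set 3) → MISS  vc=[52, 20, 11]
16: 0x2f (blk 11, set 3) → VC-HIT  vc=[52, 20, 19]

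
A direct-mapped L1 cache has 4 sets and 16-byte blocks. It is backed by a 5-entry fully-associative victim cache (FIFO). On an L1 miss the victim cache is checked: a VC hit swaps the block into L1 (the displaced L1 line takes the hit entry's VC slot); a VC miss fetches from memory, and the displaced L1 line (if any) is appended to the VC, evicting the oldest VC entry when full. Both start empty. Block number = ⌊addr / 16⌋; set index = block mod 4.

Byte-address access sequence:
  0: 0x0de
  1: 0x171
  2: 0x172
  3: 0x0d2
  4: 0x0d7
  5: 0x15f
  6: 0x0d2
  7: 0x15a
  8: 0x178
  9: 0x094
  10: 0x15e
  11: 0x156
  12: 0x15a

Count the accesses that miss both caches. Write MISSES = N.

  [0] addr=0xde blk=13 s=1: MISS | VC []
  [1] addr=0x171 blk=23 s=3: MISS | VC []
  [2] addr=0x172 blk=23 s=3: L1-HIT | VC []
  [3] addr=0xd2 blk=13 s=1: L1-HIT | VC []
  [4] addr=0xd7 blk=13 s=1: L1-HIT | VC []
  [5] addr=0x15f blk=21 s=1: MISS | VC [13]
  [6] addr=0xd2 blk=13 s=1: VC-HIT | VC [21]
  [7] addr=0x15a blk=21 s=1: VC-HIT | VC [13]
  [8] addr=0x178 blk=23 s=3: L1-HIT | VC [13]
  [9] addr=0x94 blk=9 s=1: MISS | VC [13, 21]
  [10] addr=0x15e blk=21 s=1: VC-HIT | VC [13, 9]
  [11] addr=0x156 blk=21 s=1: L1-HIT | VC [13, 9]
  [12] addr=0x15a blk=21 s=1: L1-HIT | VC [13, 9]

MISSES = 4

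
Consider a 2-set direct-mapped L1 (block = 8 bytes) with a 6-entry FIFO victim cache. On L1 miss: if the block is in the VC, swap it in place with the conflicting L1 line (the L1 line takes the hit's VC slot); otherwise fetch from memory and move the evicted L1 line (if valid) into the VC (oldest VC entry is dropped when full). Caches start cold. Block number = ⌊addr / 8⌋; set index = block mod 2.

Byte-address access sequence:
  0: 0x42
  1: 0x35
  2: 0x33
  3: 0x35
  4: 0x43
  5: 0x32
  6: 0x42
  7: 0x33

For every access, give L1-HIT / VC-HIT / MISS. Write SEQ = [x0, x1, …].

0: 0x42 (blk 8, set 0) → MISS  vc=[]
1: 0x35 (blk 6, set 0) → MISS  vc=[8]
2: 0x33 (blk 6, set 0) → L1-HIT  vc=[8]
3: 0x35 (blk 6, set 0) → L1-HIT  vc=[8]
4: 0x43 (blk 8, set 0) → VC-HIT  vc=[6]
5: 0x32 (blk 6, set 0) → VC-HIT  vc=[8]
6: 0x42 (blk 8, set 0) → VC-HIT  vc=[6]
7: 0x33 (blk 6, set 0) → VC-HIT  vc=[8]

SEQ = [MISS, MISS, L1-HIT, L1-HIT, VC-HIT, VC-HIT, VC-HIT, VC-HIT]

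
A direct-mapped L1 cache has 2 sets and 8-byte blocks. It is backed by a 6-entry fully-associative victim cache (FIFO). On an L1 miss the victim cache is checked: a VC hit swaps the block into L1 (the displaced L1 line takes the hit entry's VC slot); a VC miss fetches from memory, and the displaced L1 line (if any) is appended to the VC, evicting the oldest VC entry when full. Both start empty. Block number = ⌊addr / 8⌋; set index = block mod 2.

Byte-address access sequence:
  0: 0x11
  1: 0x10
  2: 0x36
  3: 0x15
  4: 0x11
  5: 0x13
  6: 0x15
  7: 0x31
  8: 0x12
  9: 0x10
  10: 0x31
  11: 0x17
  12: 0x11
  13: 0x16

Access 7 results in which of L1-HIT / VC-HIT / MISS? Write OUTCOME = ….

OUTCOME = VC-HIT

0: 0x11 (blk 2, set 0) → MISS  vc=[]
1: 0x10 (blk 2, set 0) → L1-HIT  vc=[]
2: 0x36 (blk 6, set 0) → MISS  vc=[2]
3: 0x15 (blk 2, set 0) → VC-HIT  vc=[6]
4: 0x11 (blk 2, set 0) → L1-HIT  vc=[6]
5: 0x13 (blk 2, set 0) → L1-HIT  vc=[6]
6: 0x15 (blk 2, set 0) → L1-HIT  vc=[6]
7: 0x31 (blk 6, set 0) → VC-HIT  vc=[2]
8: 0x12 (blk 2, set 0) → VC-HIT  vc=[6]
9: 0x10 (blk 2, set 0) → L1-HIT  vc=[6]
10: 0x31 (blk 6, set 0) → VC-HIT  vc=[2]
11: 0x17 (blk 2, set 0) → VC-HIT  vc=[6]
12: 0x11 (blk 2, set 0) → L1-HIT  vc=[6]
13: 0x16 (blk 2, set 0) → L1-HIT  vc=[6]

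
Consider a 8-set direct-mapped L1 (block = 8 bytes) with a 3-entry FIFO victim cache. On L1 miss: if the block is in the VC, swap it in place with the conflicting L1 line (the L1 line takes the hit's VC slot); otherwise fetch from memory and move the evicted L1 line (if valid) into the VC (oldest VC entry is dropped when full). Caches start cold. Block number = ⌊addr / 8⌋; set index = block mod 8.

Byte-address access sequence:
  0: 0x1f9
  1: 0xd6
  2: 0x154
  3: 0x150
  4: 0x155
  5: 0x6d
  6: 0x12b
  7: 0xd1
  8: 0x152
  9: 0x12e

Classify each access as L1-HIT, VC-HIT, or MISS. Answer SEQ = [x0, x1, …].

SEQ = [MISS, MISS, MISS, L1-HIT, L1-HIT, MISS, MISS, VC-HIT, VC-HIT, L1-HIT]

  [0] addr=0x1f9 blk=63 s=7: MISS | VC []
  [1] addr=0xd6 blk=26 s=2: MISS | VC []
  [2] addr=0x154 blk=42 s=2: MISS | VC [26]
  [3] addr=0x150 blk=42 s=2: L1-HIT | VC [26]
  [4] addr=0x155 blk=42 s=2: L1-HIT | VC [26]
  [5] addr=0x6d blk=13 s=5: MISS | VC [26]
  [6] addr=0x12b blk=37 s=5: MISS | VC [26, 13]
  [7] addr=0xd1 blk=26 s=2: VC-HIT | VC [42, 13]
  [8] addr=0x152 blk=42 s=2: VC-HIT | VC [26, 13]
  [9] addr=0x12e blk=37 s=5: L1-HIT | VC [26, 13]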